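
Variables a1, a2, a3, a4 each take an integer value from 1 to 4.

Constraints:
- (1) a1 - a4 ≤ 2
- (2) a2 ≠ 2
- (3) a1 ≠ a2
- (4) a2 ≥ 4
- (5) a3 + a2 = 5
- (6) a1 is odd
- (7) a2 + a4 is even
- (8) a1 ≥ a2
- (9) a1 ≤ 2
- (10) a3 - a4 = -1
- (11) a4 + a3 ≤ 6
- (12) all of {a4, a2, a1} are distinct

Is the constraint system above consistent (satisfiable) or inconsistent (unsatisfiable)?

From constraint 4: a2 ≥ 4. From constraints 8 and 9: a2 ≤ a1 and a1 ≤ 2, so a2 ≤ 2. But 2 < 4, so no value of a2 works.

Unsatisfiable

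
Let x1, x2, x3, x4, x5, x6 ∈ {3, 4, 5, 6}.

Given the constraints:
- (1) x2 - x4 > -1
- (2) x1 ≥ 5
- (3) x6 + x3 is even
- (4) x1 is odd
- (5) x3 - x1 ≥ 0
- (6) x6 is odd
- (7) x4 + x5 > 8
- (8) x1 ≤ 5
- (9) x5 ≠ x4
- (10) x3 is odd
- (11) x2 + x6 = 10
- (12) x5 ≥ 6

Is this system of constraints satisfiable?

Satisfiable

Try x1 = 5, x2 = 5, x3 = 5, x4 = 3, x5 = 6, x6 = 5.
Check constraint 1: x2 - x4 = 2; constraint 5: x3 - x1 = 0. The remaining constraints are straightforward to verify.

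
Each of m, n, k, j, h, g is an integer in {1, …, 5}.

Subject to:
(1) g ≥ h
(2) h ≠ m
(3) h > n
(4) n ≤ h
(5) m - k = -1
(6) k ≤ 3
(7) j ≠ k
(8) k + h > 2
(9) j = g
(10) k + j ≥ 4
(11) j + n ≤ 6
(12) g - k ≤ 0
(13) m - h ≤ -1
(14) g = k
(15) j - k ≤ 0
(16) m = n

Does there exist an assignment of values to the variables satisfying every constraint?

Unsatisfiable

From constraints 9 and 14, j = g = k, so j = k. But constraint 7 says j ≠ k. Contradiction.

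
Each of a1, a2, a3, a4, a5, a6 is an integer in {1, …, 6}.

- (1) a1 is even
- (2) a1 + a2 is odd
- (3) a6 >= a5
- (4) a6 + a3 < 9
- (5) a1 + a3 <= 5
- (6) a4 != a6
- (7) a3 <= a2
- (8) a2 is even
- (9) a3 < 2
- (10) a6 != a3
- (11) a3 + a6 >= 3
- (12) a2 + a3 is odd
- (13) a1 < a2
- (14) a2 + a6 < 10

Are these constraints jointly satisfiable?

Constraint 1 makes a1 even and constraint 8 makes a2 even, so a1 + a2 must be even. Constraint 2 says a1 + a2 is odd — contradiction.

Unsatisfiable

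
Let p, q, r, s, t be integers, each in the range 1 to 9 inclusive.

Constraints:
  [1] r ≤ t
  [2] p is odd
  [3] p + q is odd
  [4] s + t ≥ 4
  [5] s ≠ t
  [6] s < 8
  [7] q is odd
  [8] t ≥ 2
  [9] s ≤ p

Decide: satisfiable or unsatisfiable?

Unsatisfiable

Constraint 2 makes p odd and constraint 7 makes q odd, so p + q must be even. Constraint 3 says p + q is odd — contradiction.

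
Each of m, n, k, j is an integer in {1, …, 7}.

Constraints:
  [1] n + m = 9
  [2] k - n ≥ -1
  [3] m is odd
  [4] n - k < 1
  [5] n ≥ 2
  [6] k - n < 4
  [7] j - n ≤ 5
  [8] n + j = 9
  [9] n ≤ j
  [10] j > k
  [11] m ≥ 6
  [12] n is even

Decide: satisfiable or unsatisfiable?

Satisfiable

The assignment m = 7, n = 2, k = 4, j = 7 works:
  constraint 1 holds since n + m = 9.
  constraint 2 holds since k - n = 2.
The rest check out directly.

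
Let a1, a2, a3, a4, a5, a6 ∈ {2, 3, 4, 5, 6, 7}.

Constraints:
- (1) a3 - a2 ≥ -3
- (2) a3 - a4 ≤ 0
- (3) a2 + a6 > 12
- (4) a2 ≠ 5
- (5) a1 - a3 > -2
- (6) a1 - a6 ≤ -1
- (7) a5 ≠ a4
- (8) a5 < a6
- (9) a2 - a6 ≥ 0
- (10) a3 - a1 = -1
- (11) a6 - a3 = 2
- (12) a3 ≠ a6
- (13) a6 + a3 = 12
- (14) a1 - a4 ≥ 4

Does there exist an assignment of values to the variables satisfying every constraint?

Constraints 1, 2, 6, 9, and 14 give a1 − a4 ≥ 4, a4 − a3 ≥ 0, a3 − a2 ≥ -3, a2 − a6 ≥ 0, a6 − a1 ≥ 1.
Adding all 5 inequalities: the left sides telescope to 0, and the right sides sum to 4 + 0 + (-3) + 0 + 1 = 2. So 0 ≥ 2, which is false.

Unsatisfiable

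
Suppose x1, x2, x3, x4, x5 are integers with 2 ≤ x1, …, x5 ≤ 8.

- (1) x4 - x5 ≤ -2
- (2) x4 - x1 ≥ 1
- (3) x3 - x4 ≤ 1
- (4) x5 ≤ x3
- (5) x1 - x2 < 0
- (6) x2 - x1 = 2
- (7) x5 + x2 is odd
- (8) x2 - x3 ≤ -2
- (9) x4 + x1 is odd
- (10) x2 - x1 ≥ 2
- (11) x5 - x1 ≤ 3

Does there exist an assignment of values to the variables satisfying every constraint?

Constraints 1, 3, 8, 10, and 11 give x1 − x5 ≥ -3, x5 − x4 ≥ 2, x4 − x3 ≥ -1, x3 − x2 ≥ 2, x2 − x1 ≥ 2.
Adding all 5 inequalities: the left sides telescope to 0, and the right sides sum to (-3) + 2 + (-1) + 2 + 2 = 2. So 0 ≥ 2, which is false.

Unsatisfiable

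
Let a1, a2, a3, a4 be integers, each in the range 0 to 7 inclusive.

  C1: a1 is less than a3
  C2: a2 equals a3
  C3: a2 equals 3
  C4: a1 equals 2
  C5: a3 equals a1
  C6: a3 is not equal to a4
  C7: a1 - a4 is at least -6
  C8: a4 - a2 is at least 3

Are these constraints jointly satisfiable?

Constraint 3 fixes a2 = 3 and constraint 4 fixes a1 = 2. Constraints 2 and 5 give a2 = a3 = a1, so a2 = a1. But 3 ≠ 2 — contradiction.

Unsatisfiable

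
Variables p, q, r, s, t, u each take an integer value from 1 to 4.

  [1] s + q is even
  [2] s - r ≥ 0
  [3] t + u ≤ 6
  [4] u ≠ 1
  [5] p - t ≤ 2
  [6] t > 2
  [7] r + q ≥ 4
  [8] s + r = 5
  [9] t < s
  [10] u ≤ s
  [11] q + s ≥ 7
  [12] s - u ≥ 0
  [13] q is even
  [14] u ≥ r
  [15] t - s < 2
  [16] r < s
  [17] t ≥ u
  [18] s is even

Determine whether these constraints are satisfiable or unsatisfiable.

Take p = 2, q = 4, r = 1, s = 4, t = 3, u = 3. Then constraint 2: s - r = 3; constraint 3: t + u = 6, and every other listed constraint is also met.

Satisfiable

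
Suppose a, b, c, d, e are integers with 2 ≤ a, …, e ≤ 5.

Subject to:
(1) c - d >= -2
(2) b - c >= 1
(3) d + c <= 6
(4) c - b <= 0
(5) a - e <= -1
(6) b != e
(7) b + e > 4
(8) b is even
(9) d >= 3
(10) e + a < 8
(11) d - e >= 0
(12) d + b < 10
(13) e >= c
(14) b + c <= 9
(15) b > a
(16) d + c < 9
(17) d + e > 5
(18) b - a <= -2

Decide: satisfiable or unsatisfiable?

Constraints 1, 2, 5, 11, and 18 give a − b ≥ 2, b − c ≥ 1, c − d ≥ -2, d − e ≥ 0, e − a ≥ 1.
Adding all 5 inequalities: the left sides telescope to 0, and the right sides sum to 2 + 1 + (-2) + 0 + 1 = 2. So 0 ≥ 2, which is false.

Unsatisfiable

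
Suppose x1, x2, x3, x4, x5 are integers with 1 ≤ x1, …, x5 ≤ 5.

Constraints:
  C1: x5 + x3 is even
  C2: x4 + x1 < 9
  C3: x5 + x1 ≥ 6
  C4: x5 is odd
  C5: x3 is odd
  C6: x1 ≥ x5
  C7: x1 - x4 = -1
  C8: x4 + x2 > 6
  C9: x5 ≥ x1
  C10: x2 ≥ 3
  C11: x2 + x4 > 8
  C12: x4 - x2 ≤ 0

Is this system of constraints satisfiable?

Try x1 = 3, x2 = 5, x3 = 3, x4 = 4, x5 = 3.
Check constraint 2: x4 + x1 = 7; constraint 3: x5 + x1 = 6; constraint 7: x1 - x4 = -1. The remaining constraints are straightforward to verify.

Satisfiable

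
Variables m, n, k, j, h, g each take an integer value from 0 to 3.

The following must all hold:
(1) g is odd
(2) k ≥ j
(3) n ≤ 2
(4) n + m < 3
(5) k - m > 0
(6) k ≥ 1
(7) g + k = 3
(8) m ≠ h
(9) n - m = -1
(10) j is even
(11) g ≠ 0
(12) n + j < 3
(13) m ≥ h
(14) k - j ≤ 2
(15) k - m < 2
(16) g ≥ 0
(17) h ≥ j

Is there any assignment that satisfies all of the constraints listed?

Satisfiable

The assignment m = 1, n = 0, k = 2, j = 0, h = 0, g = 1 works:
  constraint 4 holds since n + m = 1.
  constraint 5 holds since k - m = 1.
The rest check out directly.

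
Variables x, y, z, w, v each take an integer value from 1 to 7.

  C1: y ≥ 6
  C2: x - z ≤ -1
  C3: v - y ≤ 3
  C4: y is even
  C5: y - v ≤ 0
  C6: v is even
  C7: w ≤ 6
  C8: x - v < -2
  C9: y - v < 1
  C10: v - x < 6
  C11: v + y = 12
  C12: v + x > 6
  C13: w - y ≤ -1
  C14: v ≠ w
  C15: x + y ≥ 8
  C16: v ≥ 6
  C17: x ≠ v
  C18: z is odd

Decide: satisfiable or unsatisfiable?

Satisfiable

Try x = 3, y = 6, z = 5, w = 5, v = 6.
Check constraint 2: x - z = -2; constraint 3: v - y = 0; constraint 5: y - v = 0. The remaining constraints are straightforward to verify.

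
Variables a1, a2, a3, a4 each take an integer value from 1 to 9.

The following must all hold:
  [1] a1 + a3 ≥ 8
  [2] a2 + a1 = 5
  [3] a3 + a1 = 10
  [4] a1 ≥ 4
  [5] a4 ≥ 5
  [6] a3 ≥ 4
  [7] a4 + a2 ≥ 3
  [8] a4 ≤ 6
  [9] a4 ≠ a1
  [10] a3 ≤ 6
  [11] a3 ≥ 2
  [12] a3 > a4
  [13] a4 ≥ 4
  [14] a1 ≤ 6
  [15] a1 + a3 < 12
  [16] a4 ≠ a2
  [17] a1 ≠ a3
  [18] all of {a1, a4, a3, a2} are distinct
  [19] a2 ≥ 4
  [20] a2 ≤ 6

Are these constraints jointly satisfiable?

Unsatisfiable

Constraints 4, 6, 8, 10, 13, 14, 19, and 20 confine each of a1, a4, a3, a2 to the 3 values {4, …, 6}.
Constraint 18 requires all 4 of them to be distinct, but only 3 values are available — impossible by the pigeonhole principle.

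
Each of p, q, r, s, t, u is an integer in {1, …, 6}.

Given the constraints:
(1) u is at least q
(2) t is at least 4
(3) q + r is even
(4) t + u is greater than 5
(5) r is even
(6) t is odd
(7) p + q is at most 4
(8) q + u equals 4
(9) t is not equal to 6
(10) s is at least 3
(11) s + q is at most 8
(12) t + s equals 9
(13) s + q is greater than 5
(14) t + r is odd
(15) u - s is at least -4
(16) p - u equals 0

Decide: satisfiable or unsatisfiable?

Satisfiable

Take p = 2, q = 2, r = 6, s = 4, t = 5, u = 2. Then constraint 4: t + u = 7; constraint 7: p + q = 4; constraint 8: q + u = 4, and every other listed constraint is also met.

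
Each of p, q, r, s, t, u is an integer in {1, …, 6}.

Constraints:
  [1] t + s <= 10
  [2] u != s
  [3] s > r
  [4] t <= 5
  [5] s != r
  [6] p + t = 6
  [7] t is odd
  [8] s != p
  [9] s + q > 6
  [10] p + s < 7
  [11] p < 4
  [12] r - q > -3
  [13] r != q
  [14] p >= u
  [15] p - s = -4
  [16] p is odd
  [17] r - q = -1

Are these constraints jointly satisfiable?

Setting (p, q, r, s, t, u) = (1, 2, 1, 5, 5, 1) satisfies everything: constraint 1: t + s = 10; constraint 6: p + t = 6; constraint 9: s + q = 7, and the others follow.

Satisfiable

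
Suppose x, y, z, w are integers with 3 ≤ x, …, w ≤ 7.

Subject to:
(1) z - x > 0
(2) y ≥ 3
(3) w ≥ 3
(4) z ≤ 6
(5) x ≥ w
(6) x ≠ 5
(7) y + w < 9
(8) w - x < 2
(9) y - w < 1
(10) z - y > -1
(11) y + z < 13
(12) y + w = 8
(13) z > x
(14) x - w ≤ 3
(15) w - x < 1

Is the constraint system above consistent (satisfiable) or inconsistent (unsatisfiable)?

Take x = 4, y = 4, z = 6, w = 4. Then constraint 1: z - x = 2; constraint 7: y + w = 8; constraint 8: w - x = 0, and every other listed constraint is also met.

Satisfiable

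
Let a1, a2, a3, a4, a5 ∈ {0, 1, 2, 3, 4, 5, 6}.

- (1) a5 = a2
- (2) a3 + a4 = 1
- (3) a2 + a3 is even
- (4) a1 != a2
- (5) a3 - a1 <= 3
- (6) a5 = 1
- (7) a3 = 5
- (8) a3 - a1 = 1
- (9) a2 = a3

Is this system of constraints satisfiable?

Unsatisfiable

Constraint 6 fixes a5 = 1 and constraint 7 fixes a3 = 5. Constraints 1 and 9 give a5 = a2 = a3, so a5 = a3. But 1 ≠ 5 — contradiction.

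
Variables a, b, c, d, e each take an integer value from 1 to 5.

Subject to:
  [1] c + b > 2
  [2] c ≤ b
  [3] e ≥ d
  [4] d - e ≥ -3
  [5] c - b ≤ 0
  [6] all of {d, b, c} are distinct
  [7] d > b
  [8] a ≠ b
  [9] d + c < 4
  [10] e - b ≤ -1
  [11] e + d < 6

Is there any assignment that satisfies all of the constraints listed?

Unsatisfiable

Constraints 3, 7, and 10 give d ≤ e, e < b, b < d. Chaining: d ≤ e < b < d, which forces d < d — impossible.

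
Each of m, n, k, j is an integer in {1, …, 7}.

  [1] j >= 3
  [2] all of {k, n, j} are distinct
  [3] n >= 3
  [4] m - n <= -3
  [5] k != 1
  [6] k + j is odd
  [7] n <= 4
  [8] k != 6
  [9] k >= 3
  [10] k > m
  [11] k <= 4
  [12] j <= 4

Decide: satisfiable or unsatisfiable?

Constraints 1, 3, 7, 9, 11, and 12 confine each of k, n, j to the 2 values {3, 4}.
Constraint 2 requires all 3 of them to be distinct, but only 2 values are available — impossible by the pigeonhole principle.

Unsatisfiable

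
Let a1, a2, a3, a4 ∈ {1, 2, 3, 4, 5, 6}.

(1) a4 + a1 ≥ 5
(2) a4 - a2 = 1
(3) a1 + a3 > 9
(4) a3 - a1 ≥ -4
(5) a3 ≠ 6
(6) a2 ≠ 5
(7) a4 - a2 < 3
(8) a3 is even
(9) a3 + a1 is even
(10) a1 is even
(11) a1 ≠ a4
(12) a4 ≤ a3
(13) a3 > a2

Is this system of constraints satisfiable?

One satisfying assignment is a1 = 6, a2 = 1, a3 = 4, a4 = 2.
For the less obvious constraints — constraint 1: a4 + a1 = 8; constraint 2: a4 - a2 = 1 — and the others hold by inspection.

Satisfiable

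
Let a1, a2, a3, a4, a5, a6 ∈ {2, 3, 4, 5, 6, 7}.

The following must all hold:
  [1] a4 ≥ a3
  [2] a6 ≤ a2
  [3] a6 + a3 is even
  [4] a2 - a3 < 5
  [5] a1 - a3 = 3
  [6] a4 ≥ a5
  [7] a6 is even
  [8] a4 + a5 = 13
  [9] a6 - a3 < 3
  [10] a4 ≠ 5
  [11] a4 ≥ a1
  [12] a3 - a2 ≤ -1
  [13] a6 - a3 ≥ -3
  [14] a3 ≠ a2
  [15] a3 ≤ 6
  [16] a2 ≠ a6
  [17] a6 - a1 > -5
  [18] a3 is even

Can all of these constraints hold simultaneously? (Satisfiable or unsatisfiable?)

Take a1 = 7, a2 = 7, a3 = 4, a4 = 7, a5 = 6, a6 = 4. Then constraint 4: a2 - a3 = 3; constraint 5: a1 - a3 = 3; constraint 8: a4 + a5 = 13, and every other listed constraint is also met.

Satisfiable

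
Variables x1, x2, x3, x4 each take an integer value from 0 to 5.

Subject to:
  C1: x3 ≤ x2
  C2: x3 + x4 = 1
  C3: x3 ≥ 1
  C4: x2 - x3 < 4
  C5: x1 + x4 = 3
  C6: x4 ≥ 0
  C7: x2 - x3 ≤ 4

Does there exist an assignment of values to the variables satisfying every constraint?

Satisfiable

The assignment x1 = 3, x2 = 4, x3 = 1, x4 = 0 works:
  constraint 2 holds since x3 + x4 = 1.
  constraint 4 holds since x2 - x3 = 3.
The rest check out directly.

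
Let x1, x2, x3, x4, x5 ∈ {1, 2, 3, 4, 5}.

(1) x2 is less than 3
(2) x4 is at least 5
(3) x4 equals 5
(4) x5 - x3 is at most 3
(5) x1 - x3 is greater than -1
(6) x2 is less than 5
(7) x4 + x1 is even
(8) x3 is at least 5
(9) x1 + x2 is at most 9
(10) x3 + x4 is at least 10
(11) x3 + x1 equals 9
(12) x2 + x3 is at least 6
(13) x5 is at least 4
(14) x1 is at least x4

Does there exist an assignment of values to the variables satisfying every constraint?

From constraint 8: x3 ≥ 5. From constraints 2 and 14: x1 ≥ x4 ≥ 5. Hence x3 + x1 ≥ 10. But constraint 11 requires x3 + x1 = 9, and 9 < 10. Contradiction.

Unsatisfiable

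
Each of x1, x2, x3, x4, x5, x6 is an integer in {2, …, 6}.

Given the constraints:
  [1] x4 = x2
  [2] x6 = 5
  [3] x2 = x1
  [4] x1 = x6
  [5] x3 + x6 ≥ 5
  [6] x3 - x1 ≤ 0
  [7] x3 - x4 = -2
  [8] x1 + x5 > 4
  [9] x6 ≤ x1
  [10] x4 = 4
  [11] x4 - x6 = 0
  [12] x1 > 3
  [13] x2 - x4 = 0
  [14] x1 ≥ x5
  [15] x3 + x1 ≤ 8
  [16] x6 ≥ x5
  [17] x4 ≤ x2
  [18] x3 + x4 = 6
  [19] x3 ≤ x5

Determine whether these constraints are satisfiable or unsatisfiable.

Constraint 10 fixes x4 = 4 and constraint 2 fixes x6 = 5. Constraints 1, 3, and 4 give x4 = x2 = x1 = x6, so x4 = x6. But 4 ≠ 5 — contradiction.

Unsatisfiable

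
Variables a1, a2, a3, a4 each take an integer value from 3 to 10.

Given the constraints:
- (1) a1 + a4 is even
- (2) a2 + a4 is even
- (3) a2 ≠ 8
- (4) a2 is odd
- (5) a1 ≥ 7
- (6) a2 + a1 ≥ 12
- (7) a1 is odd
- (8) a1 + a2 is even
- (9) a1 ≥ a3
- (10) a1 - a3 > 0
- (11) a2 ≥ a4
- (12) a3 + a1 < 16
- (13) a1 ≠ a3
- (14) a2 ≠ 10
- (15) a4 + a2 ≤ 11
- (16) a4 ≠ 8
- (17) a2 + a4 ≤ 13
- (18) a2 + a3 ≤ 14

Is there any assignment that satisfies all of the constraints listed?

Satisfiable

Setting (a1, a2, a3, a4) = (7, 7, 6, 3) satisfies everything: constraint 6: a2 + a1 = 14; constraint 10: a1 - a3 = 1, and the others follow.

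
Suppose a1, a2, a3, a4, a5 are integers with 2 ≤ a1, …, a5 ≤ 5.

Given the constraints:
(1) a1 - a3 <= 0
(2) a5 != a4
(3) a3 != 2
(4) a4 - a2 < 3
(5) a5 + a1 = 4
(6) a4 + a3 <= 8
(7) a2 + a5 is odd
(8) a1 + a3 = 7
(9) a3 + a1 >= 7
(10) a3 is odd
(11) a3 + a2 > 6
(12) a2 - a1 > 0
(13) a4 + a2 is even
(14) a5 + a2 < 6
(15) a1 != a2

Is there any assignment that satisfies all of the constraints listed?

Try a1 = 2, a2 = 3, a3 = 5, a4 = 3, a5 = 2.
Check constraint 1: a1 - a3 = -3; constraint 4: a4 - a2 = 0. The remaining constraints are straightforward to verify.

Satisfiable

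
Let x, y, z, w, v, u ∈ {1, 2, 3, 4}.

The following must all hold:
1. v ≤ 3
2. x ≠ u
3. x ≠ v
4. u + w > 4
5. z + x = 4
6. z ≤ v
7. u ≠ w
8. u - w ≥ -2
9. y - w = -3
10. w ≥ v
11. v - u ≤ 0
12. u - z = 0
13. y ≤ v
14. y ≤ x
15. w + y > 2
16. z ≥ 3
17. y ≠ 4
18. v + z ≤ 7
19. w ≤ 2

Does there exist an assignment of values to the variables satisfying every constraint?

From constraints 6 and 16: v ≥ z and z ≥ 3, so v ≥ 3. From constraints 10 and 19: v ≤ w and w ≤ 2, so v ≤ 2. But 2 < 3, so no value of v works.

Unsatisfiable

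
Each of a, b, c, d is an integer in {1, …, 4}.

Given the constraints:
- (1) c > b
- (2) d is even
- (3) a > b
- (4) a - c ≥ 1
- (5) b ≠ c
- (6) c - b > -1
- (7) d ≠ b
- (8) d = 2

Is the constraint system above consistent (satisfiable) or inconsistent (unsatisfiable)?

The assignment a = 3, b = 1, c = 2, d = 2 works:
  constraint 4 holds since a - c = 1.
  constraint 6 holds since c - b = 1.
The rest check out directly.

Satisfiable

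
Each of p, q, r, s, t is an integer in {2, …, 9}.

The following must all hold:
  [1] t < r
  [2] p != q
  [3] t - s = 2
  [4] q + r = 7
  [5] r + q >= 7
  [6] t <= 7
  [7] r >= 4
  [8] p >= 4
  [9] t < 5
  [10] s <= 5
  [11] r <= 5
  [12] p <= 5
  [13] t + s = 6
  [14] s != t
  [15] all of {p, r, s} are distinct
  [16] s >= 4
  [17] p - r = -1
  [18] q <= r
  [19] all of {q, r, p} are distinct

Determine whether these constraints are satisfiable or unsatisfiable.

Constraints 7, 8, 10, 11, 12, and 16 confine each of p, r, s to the 2 values {4, 5}.
Constraint 15 requires all 3 of them to be distinct, but only 2 values are available — impossible by the pigeonhole principle.

Unsatisfiable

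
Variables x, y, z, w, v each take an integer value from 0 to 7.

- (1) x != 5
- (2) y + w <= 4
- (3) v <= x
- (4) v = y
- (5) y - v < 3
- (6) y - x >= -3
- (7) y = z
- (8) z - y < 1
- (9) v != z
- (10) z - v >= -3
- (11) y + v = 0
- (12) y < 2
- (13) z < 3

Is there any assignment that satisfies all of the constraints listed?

Unsatisfiable

From constraints 4 and 7, v = y = z, so v = z. But constraint 9 says v ≠ z. Contradiction.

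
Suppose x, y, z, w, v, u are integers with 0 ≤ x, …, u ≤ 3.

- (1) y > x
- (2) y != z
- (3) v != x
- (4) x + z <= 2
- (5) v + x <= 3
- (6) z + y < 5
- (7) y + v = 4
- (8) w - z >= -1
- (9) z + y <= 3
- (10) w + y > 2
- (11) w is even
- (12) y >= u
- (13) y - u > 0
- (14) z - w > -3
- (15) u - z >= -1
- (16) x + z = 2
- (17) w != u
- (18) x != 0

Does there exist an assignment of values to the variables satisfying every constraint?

Satisfiable

One satisfying assignment is x = 1, y = 2, z = 1, w = 2, v = 2, u = 1.
For the less obvious constraints — constraint 4: x + z = 2; constraint 5: v + x = 3; constraint 6: z + y = 3 — and the others hold by inspection.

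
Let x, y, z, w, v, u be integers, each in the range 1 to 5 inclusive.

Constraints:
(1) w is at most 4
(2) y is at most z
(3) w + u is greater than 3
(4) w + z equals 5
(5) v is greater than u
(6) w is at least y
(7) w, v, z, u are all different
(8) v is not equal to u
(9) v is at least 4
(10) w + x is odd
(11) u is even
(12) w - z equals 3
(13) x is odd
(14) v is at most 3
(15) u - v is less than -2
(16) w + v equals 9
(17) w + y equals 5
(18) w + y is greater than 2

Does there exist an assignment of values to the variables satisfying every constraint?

From constraint 1: w ≤ 4. From constraint 14: v ≤ 3. Hence w + v ≤ 7. But constraint 16 requires w + v = 9, and 9 > 7. Contradiction.

Unsatisfiable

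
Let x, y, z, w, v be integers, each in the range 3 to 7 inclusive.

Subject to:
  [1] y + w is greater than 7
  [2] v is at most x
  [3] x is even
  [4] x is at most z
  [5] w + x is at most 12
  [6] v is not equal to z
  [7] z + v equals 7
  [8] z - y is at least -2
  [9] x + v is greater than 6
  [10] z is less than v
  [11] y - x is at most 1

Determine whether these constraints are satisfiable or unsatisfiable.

Constraints 2, 4, and 10 give z < v, v ≤ x, x ≤ z. Chaining: z < v ≤ x ≤ z, which forces z < z — impossible.

Unsatisfiable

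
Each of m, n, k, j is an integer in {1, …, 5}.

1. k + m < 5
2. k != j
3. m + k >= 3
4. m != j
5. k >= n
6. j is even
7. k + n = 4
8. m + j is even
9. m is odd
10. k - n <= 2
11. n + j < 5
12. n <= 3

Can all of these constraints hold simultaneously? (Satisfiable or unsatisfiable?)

Constraint 9 makes m odd and constraint 6 makes j even, so m + j must be odd. Constraint 8 says m + j is even — contradiction.

Unsatisfiable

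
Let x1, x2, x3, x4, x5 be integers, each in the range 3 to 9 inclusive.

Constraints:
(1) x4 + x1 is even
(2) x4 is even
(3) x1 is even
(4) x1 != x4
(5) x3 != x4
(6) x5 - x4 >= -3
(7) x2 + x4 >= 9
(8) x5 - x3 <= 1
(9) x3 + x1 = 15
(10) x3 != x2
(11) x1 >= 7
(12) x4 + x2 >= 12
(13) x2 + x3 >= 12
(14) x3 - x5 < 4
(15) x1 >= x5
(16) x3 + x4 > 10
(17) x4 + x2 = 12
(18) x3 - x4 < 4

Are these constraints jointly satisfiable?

Satisfiable

One satisfying assignment is x1 = 8, x2 = 6, x3 = 7, x4 = 6, x5 = 5.
For the less obvious constraints — constraint 6: x5 - x4 = -1; constraint 7: x2 + x4 = 12; constraint 8: x5 - x3 = -2 — and the others hold by inspection.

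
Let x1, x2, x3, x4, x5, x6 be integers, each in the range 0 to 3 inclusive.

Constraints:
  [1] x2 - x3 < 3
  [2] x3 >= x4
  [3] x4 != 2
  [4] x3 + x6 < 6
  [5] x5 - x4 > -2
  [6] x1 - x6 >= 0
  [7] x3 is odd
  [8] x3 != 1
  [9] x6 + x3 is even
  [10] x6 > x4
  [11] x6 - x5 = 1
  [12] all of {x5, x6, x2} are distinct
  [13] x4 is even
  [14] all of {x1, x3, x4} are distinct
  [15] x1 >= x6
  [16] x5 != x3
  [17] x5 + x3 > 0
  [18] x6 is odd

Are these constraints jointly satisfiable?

Satisfiable

Take x1 = 1, x2 = 3, x3 = 3, x4 = 0, x5 = 0, x6 = 1. Then constraint 1: x2 - x3 = 0; constraint 4: x3 + x6 = 4; constraint 5: x5 - x4 = 0, and every other listed constraint is also met.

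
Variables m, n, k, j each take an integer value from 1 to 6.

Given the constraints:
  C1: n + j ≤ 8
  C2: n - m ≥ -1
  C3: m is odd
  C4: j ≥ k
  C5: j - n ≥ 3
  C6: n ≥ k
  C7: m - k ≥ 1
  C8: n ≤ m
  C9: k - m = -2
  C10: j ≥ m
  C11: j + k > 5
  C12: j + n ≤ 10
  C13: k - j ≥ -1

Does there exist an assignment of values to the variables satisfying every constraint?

Constraints 2, 5, 7, and 13 give k − j ≥ -1, j − n ≥ 3, n − m ≥ -1, m − k ≥ 1.
Adding all 4 inequalities: the left sides telescope to 0, and the right sides sum to (-1) + 3 + (-1) + 1 = 2. So 0 ≥ 2, which is false.

Unsatisfiable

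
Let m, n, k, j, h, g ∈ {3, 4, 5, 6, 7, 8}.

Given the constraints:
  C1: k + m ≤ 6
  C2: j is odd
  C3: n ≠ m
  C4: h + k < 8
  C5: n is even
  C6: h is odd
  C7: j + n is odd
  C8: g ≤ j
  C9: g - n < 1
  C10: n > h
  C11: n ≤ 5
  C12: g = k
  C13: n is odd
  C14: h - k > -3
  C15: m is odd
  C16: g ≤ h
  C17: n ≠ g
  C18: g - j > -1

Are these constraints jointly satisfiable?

Constraint 2 makes j odd and constraint 13 makes n odd, so j + n must be even. Constraint 7 says j + n is odd — contradiction.

Unsatisfiable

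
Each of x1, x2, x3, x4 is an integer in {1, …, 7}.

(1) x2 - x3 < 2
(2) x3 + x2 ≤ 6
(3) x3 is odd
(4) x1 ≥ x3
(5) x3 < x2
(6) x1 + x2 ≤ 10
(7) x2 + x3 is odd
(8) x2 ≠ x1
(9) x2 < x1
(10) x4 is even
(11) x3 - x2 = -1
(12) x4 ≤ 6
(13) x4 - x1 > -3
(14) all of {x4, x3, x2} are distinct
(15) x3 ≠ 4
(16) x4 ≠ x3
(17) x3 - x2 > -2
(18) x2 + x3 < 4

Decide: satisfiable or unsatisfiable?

Try x1 = 6, x2 = 2, x3 = 1, x4 = 6.
Check constraint 1: x2 - x3 = 1; constraint 2: x3 + x2 = 3; constraint 6: x1 + x2 = 8. The remaining constraints are straightforward to verify.

Satisfiable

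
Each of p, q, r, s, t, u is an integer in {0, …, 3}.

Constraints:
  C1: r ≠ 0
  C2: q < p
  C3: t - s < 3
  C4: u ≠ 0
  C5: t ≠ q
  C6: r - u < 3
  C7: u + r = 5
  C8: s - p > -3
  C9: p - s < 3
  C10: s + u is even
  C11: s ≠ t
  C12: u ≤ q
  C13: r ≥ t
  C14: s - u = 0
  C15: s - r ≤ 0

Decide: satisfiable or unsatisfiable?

Take p = 3, q = 2, r = 3, s = 2, t = 3, u = 2. Then constraint 3: t - s = 1; constraint 6: r - u = 1, and every other listed constraint is also met.

Satisfiable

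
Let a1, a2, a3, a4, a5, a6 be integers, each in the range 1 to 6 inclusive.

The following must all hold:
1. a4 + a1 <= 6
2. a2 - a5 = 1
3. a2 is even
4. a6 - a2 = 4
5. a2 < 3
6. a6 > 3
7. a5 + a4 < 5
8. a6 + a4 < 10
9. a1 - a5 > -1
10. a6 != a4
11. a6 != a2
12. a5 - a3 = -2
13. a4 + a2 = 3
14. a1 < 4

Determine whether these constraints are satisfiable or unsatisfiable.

Try a1 = 2, a2 = 2, a3 = 3, a4 = 1, a5 = 1, a6 = 6.
Check constraint 1: a4 + a1 = 3; constraint 2: a2 - a5 = 1; constraint 4: a6 - a2 = 4. The remaining constraints are straightforward to verify.

Satisfiable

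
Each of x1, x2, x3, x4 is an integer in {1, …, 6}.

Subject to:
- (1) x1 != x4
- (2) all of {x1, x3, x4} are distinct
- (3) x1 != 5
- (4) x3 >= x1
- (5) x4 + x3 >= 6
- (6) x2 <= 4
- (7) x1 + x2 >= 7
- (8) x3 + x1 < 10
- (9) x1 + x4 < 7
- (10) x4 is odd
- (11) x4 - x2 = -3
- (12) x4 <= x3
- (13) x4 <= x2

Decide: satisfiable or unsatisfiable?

Satisfiable

Try x1 = 4, x2 = 4, x3 = 5, x4 = 1.
Check constraint 5: x4 + x3 = 6; constraint 7: x1 + x2 = 8; constraint 8: x3 + x1 = 9. The remaining constraints are straightforward to verify.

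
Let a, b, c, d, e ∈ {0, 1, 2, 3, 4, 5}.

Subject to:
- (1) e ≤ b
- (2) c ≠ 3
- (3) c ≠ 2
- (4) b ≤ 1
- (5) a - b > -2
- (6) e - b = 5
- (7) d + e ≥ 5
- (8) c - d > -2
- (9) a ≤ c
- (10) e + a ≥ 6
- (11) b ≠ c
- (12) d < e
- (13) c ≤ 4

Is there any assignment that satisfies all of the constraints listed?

From constraints 1 and 4: e ≤ b ≤ 1. From constraints 9 and 13: a ≤ c ≤ 4. Hence e + a ≤ 5. But constraint 10 requires e + a ≥ 6, and 6 > 5. Contradiction.

Unsatisfiable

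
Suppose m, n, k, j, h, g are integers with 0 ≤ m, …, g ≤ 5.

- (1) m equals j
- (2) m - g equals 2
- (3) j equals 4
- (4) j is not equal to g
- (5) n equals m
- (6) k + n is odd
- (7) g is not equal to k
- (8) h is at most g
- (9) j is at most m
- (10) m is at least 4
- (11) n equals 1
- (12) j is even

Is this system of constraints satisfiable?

Constraint 11 fixes n = 1 and constraint 3 fixes j = 4. Constraints 1 and 5 give n = m = j, so n = j. But 1 ≠ 4 — contradiction.

Unsatisfiable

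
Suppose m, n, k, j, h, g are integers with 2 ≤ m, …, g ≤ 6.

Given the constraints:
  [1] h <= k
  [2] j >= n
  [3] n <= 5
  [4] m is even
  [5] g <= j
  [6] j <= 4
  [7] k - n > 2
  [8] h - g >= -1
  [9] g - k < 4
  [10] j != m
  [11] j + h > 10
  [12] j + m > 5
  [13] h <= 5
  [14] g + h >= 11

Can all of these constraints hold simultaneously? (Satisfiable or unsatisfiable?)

From constraints 5 and 6: g ≤ j ≤ 4. From constraint 13: h ≤ 5. Hence g + h ≤ 9. But constraint 14 requires g + h ≥ 11, and 11 > 9. Contradiction.

Unsatisfiable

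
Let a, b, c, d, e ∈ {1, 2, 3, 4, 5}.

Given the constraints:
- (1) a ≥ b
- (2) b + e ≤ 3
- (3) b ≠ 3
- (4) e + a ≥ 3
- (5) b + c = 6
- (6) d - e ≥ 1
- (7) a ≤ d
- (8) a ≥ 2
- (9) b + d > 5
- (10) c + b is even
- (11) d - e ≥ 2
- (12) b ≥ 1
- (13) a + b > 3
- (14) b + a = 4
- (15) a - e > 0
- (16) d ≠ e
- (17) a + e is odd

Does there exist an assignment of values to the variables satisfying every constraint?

Satisfiable

Take a = 3, b = 1, c = 5, d = 5, e = 2. Then constraint 2: b + e = 3; constraint 4: e + a = 5, and every other listed constraint is also met.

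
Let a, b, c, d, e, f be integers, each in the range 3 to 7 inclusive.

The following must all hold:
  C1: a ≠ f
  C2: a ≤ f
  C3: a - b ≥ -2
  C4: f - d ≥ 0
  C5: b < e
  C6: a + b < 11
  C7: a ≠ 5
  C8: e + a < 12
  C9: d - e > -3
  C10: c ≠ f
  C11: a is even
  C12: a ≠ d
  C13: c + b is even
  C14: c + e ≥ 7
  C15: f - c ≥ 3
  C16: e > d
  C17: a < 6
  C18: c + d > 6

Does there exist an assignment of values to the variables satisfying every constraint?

Satisfiable

Try a = 4, b = 5, c = 3, d = 5, e = 7, f = 7.
Check constraint 3: a - b = -1; constraint 4: f - d = 2. The remaining constraints are straightforward to verify.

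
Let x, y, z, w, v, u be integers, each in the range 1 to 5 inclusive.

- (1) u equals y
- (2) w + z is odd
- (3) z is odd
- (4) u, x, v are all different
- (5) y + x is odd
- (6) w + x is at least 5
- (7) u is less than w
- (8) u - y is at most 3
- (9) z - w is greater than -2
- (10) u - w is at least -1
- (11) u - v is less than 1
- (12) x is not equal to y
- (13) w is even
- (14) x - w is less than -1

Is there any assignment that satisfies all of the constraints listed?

Satisfiable

Setting (x, y, z, w, v, u) = (2, 3, 5, 4, 4, 3) satisfies everything: constraint 6: w + x = 6; constraint 8: u - y = 0; constraint 9: z - w = 1, and the others follow.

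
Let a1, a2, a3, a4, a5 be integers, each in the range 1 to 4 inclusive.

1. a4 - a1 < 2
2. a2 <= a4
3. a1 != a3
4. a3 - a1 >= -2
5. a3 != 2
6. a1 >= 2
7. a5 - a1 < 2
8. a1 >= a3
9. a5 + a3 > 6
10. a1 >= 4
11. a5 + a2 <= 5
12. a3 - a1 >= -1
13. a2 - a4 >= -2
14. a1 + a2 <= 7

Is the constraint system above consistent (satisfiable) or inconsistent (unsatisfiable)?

The assignment a1 = 4, a2 = 1, a3 = 3, a4 = 3, a5 = 4 works:
  constraint 1 holds since a4 - a1 = -1.
  constraint 4 holds since a3 - a1 = -1.
  constraint 7 holds since a5 - a1 = 0.
The rest check out directly.

Satisfiable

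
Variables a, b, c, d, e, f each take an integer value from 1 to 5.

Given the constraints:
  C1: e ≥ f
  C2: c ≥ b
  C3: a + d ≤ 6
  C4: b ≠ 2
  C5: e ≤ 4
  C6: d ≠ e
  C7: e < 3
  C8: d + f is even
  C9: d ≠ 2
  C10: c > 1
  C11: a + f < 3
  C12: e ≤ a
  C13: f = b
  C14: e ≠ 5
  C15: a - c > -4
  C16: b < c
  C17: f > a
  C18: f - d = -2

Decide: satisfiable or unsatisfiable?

Unsatisfiable

Constraints 1, 12, and 17 give f ≤ e, e ≤ a, a < f. Chaining: f ≤ e ≤ a < f, which forces f < f — impossible.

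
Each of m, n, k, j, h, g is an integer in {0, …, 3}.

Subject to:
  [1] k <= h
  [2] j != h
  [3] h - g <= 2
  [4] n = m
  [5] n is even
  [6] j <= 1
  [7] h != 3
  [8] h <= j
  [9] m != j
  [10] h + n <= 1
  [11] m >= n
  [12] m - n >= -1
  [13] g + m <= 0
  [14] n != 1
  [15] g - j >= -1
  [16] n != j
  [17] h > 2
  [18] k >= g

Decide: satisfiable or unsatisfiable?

From constraint 17: h ≥ 3. From constraints 6 and 8: h ≤ j and j ≤ 1, so h ≤ 1. But 1 < 3, so no value of h works.

Unsatisfiable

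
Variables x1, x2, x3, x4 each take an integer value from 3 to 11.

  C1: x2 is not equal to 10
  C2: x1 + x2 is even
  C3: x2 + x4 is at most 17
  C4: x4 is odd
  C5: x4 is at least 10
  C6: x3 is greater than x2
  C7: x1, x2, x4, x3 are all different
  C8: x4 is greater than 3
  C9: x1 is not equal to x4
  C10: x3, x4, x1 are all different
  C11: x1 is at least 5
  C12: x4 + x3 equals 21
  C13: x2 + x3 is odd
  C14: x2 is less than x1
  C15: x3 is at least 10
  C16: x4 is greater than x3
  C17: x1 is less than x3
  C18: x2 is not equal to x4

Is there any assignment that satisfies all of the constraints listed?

Setting (x1, x2, x3, x4) = (7, 3, 10, 11) satisfies everything: constraint 3: x2 + x4 = 14; constraint 12: x4 + x3 = 21, and the others follow.

Satisfiable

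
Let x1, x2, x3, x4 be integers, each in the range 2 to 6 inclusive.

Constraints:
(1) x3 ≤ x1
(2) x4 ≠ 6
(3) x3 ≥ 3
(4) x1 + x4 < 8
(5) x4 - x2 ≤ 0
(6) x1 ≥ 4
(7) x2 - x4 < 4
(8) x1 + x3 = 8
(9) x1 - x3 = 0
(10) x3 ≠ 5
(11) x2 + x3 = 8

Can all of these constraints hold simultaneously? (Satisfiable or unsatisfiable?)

The assignment x1 = 4, x2 = 4, x3 = 4, x4 = 2 works:
  constraint 4 holds since x1 + x4 = 6.
  constraint 5 holds since x4 - x2 = -2.
  constraint 7 holds since x2 - x4 = 2.
The rest check out directly.

Satisfiable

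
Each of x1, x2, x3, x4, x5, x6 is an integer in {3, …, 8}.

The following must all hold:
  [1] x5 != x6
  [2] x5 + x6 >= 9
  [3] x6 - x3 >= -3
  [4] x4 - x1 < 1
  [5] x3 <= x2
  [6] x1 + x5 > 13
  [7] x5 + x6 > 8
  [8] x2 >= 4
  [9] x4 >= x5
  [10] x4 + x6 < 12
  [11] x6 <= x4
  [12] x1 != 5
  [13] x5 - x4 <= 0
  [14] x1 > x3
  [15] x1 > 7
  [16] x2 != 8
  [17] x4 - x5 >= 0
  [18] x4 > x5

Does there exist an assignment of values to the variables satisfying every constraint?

The assignment x1 = 8, x2 = 7, x3 = 4, x4 = 8, x5 = 7, x6 = 3 works:
  constraint 2 holds since x5 + x6 = 10.
  constraint 3 holds since x6 - x3 = -1.
  constraint 4 holds since x4 - x1 = 0.
The rest check out directly.

Satisfiable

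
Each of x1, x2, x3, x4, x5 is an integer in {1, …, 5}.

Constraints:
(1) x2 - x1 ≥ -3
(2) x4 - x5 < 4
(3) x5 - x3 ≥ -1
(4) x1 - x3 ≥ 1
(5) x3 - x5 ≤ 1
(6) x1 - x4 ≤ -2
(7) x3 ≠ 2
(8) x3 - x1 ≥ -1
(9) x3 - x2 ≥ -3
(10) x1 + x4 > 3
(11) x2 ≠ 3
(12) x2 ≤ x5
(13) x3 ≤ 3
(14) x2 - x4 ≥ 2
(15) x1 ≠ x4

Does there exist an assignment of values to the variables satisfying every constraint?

Constraints 4, 6, 9, and 14 give x3 − x2 ≥ -3, x2 − x4 ≥ 2, x4 − x1 ≥ 2, x1 − x3 ≥ 1.
Adding all 4 inequalities: the left sides telescope to 0, and the right sides sum to (-3) + 2 + 2 + 1 = 2. So 0 ≥ 2, which is false.

Unsatisfiable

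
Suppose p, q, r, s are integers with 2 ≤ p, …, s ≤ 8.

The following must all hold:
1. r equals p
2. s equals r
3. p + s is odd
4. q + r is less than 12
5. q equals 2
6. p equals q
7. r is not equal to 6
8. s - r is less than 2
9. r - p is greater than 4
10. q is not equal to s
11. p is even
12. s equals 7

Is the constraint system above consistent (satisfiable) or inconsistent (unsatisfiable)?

Unsatisfiable

Constraint 12 fixes s = 7 and constraint 5 fixes q = 2. Constraints 1, 2, and 6 give s = r = p = q, so s = q. But 7 ≠ 2 — contradiction.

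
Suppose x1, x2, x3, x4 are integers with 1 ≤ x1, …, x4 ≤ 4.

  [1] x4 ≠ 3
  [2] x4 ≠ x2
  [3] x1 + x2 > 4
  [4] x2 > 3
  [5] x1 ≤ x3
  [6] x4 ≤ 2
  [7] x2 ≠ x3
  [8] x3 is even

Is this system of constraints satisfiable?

Take x1 = 1, x2 = 4, x3 = 2, x4 = 2. Then constraint 3: x1 + x2 = 5; constraint 5: x1 = 1, x3 = 2; constraint 8: x3 = 2 is even, and every other listed constraint is also met.

Satisfiable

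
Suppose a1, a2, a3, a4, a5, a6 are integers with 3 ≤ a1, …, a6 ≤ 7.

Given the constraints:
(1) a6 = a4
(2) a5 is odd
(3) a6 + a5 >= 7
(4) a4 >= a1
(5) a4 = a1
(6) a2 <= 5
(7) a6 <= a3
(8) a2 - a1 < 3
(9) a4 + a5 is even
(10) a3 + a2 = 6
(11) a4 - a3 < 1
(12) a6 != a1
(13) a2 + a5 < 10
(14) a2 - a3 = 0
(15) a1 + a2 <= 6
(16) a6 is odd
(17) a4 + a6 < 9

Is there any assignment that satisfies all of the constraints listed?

Unsatisfiable

From constraints 1 and 5, a6 = a4 = a1, so a6 = a1. But constraint 12 says a6 ≠ a1. Contradiction.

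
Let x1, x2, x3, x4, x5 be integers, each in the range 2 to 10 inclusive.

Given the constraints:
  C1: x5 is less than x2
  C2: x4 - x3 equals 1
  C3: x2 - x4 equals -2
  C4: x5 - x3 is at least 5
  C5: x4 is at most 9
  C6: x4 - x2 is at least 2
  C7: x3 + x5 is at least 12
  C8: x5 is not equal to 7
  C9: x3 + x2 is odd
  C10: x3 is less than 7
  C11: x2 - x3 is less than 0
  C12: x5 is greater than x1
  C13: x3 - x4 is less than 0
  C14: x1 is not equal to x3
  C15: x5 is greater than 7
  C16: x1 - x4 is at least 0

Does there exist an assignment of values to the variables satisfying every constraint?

Constraints 1, 11, 12, 13, and 16 give x3 < x4, x4 ≤ x1, x1 < x5, x5 < x2, x2 < x3. Chaining: x3 < x4 ≤ x1 < x5 < x2 < x3, which forces x3 < x3 — impossible.

Unsatisfiable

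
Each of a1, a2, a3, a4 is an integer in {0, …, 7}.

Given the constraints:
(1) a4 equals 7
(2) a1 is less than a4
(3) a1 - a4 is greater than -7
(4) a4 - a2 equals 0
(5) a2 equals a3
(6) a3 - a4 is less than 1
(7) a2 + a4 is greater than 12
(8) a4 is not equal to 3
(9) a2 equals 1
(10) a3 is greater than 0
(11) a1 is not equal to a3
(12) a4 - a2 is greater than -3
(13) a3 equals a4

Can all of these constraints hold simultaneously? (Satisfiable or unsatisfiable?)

Constraint 9 fixes a2 = 1 and constraint 1 fixes a4 = 7. Constraints 5 and 13 give a2 = a3 = a4, so a2 = a4. But 1 ≠ 7 — contradiction.

Unsatisfiable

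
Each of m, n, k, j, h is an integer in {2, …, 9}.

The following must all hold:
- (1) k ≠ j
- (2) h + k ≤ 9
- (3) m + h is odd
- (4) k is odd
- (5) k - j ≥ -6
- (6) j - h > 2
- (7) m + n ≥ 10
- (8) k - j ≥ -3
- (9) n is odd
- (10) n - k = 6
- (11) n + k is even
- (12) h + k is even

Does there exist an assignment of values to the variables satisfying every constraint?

Satisfiable

The assignment m = 2, n = 9, k = 3, j = 6, h = 3 works:
  constraint 2 holds since h + k = 6.
  constraint 5 holds since k - j = -3.
The rest check out directly.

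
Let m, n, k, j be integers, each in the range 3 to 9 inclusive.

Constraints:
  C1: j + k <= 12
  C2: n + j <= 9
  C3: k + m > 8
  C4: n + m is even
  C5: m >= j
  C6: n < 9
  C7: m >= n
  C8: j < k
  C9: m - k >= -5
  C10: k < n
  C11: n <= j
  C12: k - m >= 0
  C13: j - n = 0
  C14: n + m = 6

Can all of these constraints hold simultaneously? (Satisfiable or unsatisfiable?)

Constraints 5, 10, 11, and 12 give n ≤ j, j ≤ m, m ≤ k, k < n. Chaining: n ≤ j ≤ m ≤ k < n, which forces n < n — impossible.

Unsatisfiable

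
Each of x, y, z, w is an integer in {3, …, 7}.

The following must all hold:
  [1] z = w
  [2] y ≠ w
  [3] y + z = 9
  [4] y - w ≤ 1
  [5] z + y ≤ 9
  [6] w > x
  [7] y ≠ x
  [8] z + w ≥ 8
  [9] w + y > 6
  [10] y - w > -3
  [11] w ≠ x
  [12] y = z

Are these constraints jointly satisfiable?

From constraints 1 and 12, y = z = w, so y = w. But constraint 2 says y ≠ w. Contradiction.

Unsatisfiable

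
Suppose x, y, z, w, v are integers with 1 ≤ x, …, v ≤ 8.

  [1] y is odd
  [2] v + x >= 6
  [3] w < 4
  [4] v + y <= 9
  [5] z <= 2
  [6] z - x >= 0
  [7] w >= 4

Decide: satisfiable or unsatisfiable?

Unsatisfiable

From constraint 7: w ≥ 4. From constraint 3: w ≤ 3. But 3 < 4, so no value of w works.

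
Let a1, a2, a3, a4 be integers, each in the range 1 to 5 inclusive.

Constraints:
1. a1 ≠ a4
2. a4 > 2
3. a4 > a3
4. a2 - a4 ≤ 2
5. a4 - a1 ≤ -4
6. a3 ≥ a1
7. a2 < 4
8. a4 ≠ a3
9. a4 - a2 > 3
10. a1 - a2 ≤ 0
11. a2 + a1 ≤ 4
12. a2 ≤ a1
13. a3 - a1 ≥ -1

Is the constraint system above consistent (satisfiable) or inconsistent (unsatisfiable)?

Unsatisfiable

Constraints 4, 5, and 10 give a4 − a2 ≥ -2, a2 − a1 ≥ 0, a1 − a4 ≥ 4.
Adding all 3 inequalities: the left sides telescope to 0, and the right sides sum to (-2) + 0 + 4 = 2. So 0 ≥ 2, which is false.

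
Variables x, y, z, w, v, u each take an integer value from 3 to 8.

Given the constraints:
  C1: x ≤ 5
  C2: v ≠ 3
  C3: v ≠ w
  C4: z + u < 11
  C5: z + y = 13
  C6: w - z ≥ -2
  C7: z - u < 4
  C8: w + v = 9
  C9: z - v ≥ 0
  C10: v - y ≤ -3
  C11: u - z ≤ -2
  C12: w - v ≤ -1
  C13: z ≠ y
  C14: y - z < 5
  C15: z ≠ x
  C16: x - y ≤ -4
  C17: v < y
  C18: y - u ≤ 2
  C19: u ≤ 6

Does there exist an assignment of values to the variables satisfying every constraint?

Unsatisfiable

Constraints 6, 10, 11, 12, and 18 give z − u ≥ 2, u − y ≥ -2, y − v ≥ 3, v − w ≥ 1, w − z ≥ -2.
Adding all 5 inequalities: the left sides telescope to 0, and the right sides sum to 2 + (-2) + 3 + 1 + (-2) = 2. So 0 ≥ 2, which is false.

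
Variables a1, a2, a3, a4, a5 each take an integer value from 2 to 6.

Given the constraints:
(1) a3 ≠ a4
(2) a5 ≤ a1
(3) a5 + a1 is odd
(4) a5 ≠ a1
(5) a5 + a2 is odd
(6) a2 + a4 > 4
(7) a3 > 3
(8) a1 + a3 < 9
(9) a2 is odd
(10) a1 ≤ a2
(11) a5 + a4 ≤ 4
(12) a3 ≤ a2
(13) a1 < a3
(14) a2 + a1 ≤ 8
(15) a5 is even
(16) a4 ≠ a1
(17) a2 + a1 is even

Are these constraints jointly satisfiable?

Satisfiable

One satisfying assignment is a1 = 3, a2 = 5, a3 = 5, a4 = 2, a5 = 2.
For the less obvious constraints — constraint 6: a2 + a4 = 7; constraint 8: a1 + a3 = 8; constraint 11: a5 + a4 = 4 — and the others hold by inspection.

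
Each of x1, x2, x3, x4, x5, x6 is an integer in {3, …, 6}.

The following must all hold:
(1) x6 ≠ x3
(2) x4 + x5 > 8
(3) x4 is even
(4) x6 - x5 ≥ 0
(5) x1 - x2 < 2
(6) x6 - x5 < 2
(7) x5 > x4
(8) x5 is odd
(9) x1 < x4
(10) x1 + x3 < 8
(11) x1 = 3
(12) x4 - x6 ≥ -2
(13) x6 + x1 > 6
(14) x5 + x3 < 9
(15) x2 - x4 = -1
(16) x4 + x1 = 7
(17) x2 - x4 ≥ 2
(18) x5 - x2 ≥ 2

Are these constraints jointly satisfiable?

Constraints 4, 12, 17, and 18 give x4 − x6 ≥ -2, x6 − x5 ≥ 0, x5 − x2 ≥ 2, x2 − x4 ≥ 2.
Adding all 4 inequalities: the left sides telescope to 0, and the right sides sum to (-2) + 0 + 2 + 2 = 2. So 0 ≥ 2, which is false.

Unsatisfiable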